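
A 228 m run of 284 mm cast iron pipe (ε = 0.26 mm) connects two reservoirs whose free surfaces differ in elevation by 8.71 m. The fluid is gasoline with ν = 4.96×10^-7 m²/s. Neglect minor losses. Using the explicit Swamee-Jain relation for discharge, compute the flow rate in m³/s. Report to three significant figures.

Swamee-Jain (Type II): Q = -0.965·√(gD⁵h_f/L)·ln[ε/(3.7D) + √(3.17ν²L/(gD³h_f))]
√(gD⁵h_f/L) = √(9.81·0.284⁵·8.71/228) = 0.02631
ε/(3.7D) = 2.47×10^-4; √(3.17ν²L/(gD³h_f)) = 9.53×10^-6
Q = -0.965·0.02631·ln(2.570×10^-4) = 0.2099 m³/s
Check: V = 3.31 m/s, Re = 1.90×10^6, f = 0.01946, h_f = 8.74 m ≈ 8.71 m ✓

Q ≈ 0.210 m³/s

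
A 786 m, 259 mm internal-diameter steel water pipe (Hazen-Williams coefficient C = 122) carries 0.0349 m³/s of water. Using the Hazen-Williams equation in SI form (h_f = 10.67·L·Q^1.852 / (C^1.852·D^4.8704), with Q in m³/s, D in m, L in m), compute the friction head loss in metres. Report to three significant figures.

h_f = 10.67·786·0.0349^1.852 / (122^1.852·0.259^4.8704) = 1.654 m

h_f ≈ 1.65 m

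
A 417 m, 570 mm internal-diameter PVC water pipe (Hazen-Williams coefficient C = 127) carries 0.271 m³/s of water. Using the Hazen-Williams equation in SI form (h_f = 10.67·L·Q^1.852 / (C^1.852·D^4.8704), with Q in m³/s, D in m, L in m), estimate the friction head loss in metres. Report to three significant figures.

h_f = 10.67·417·0.271^1.852 / (127^1.852·0.570^4.8704) = 0.7779 m

h_f ≈ 0.778 m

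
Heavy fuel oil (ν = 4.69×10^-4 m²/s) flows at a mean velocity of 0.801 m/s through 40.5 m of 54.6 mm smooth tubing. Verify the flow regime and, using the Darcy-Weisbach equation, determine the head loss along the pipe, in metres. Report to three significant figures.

h_f ≈ 16.6 m

Re = VD/ν = 0.801·0.05460/4.69×10^-4 = 93.3 → laminar (Re < 2300)
f = 64/Re = 0.6863
h_f = f(L/D)V²/(2g) = 0.6863·(40.5/0.05460)·0.801²/(2·9.81) = 16.65 m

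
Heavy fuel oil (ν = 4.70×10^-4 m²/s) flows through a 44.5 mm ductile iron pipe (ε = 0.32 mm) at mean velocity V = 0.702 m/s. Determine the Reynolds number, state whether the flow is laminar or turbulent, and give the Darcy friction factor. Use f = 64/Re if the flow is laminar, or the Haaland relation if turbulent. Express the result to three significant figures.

Re = VD/ν = 0.7020·0.0445/4.70×10^-4 = 66.5
Re < 2300 → laminar → f = 64/Re = 0.9629

Re ≈ 66.5; laminar; f = 64/Re ≈ 0.963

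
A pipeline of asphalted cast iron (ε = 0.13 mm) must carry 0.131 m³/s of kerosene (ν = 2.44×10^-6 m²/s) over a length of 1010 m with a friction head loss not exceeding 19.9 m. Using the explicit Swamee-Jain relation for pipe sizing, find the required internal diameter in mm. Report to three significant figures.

Swamee-Jain (Type III): D = 0.66·[ε^1.25·(LQ²/(gh_f))^4.75 + ν·Q^9.4·(L/(gh_f))^5.2]^0.04
LQ²/(gh_f) = 0.08879; L/(gh_f) = 5.174
Term 1 = ε^1.25·(…)^4.75 = 1.40×10^-10; Term 2 = ν·Q^9.4·(…)^5.2 = 6.33×10^-11
D = 0.66·(1.40×10^-10 + 6.33×10^-11)^0.04 = 0.2703 m = 270 mm
Check: V = 2.28 m/s, Re = 2.53×10^5, f = 0.01846, h_f = 18.3 m ≈ 19.9 m ✓

D ≈ 270 mm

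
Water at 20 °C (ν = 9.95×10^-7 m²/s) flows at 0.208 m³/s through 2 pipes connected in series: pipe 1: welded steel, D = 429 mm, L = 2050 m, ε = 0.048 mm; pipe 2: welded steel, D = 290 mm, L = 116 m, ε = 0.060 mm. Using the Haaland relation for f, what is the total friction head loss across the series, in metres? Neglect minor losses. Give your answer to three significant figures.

Pipe 1: V = 1.439 m/s, Re = 6.20×10^5, ε/D = 1.12×10^-4, f = 0.01407, h_1 = f(L/D)V²/2g = 7.098 m
Pipe 2: V = 3.149 m/s, Re = 9.18×10^5, ε/D = 2.07×10^-4, f = 0.01474, h_2 = f(L/D)V²/2g = 2.980 m
Series → Q common, losses add: H = Σh = 10.08 m

H ≈ 10.1 m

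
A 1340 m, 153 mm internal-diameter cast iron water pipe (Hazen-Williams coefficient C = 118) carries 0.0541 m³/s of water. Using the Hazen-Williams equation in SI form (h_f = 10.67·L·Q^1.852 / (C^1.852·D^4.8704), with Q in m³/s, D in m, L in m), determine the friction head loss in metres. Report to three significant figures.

h_f = 10.67·1340·0.0541^1.852 / (118^1.852·0.153^4.8704) = 87.68 m

h_f ≈ 87.7 m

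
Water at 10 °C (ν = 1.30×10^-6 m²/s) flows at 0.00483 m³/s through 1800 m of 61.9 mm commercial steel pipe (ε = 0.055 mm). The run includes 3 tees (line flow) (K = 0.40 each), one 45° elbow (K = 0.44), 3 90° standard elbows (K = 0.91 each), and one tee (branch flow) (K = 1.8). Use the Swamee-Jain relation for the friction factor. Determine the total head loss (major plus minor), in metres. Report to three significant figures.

V = 4Q/(πD²) = 1.605 m/s; V²/2g = 0.1313 m
Re = 7.64×10^4, ε/D = 8.89×10^-4 → f = 0.02259 (Swamee-Jain)
Major: h_f = f(L/D)·V²/2g = 0.02259·29079·0.1313 = 86.25 m
Minor: ΣK = 6.17; h_m = ΣK·V²/2g = 0.8101 m
Total H_L = 86.25 + 0.8101 = 87.06 m

H_L ≈ 87.1 m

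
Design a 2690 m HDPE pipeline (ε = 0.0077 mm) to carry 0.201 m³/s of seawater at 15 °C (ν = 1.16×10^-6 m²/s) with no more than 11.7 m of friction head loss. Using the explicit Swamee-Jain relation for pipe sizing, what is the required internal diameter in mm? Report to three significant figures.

Swamee-Jain (Type III): D = 0.66·[ε^1.25·(LQ²/(gh_f))^4.75 + ν·Q^9.4·(L/(gh_f))^5.2]^0.04
LQ²/(gh_f) = 0.9469; L/(gh_f) = 23.44
Term 1 = ε^1.25·(…)^4.75 = 3.13×10^-7; Term 2 = ν·Q^9.4·(…)^5.2 = 4.34×10^-6
D = 0.66·(3.13×10^-7 + 4.34×10^-6)^0.04 = 0.4039 m = 404 mm
Check: V = 1.57 m/s, Re = 5.46×10^5, f = 0.01320, h_f = 11.0 m ≈ 11.7 m ✓

D ≈ 404 mm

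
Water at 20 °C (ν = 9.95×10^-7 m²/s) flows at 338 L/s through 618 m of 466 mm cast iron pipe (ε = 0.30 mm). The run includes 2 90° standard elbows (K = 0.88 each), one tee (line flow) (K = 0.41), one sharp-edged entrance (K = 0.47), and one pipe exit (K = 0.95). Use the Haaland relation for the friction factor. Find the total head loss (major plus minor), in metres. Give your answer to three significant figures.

H_L ≈ 5.53 m

V = 4Q/(πD²) = 1.982 m/s; V²/2g = 0.2002 m
Re = 9.28×10^5, ε/D = 6.44×10^-4 → f = 0.01812 (Haaland)
Major: h_f = f(L/D)·V²/2g = 0.01812·1326·0.2002 = 4.810 m
Minor: ΣK = 3.59; h_m = ΣK·V²/2g = 0.7186 m
Total H_L = 4.810 + 0.7186 = 5.528 m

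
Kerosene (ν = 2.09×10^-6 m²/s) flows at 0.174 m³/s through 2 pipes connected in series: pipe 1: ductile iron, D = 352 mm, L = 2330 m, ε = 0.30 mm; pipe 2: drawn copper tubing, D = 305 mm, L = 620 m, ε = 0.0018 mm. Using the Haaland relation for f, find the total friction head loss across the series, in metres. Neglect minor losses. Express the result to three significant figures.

Pipe 1: V = 1.788 m/s, Re = 3.01×10^5, ε/D = 8.52×10^-4, f = 0.01987, h_1 = f(L/D)V²/2g = 21.44 m
Pipe 2: V = 2.382 m/s, Re = 3.48×10^5, ε/D = 5.90×10^-6, f = 0.01401, h_2 = f(L/D)V²/2g = 8.231 m
Series → Q common, losses add: H = Σh = 29.67 m

H ≈ 29.7 m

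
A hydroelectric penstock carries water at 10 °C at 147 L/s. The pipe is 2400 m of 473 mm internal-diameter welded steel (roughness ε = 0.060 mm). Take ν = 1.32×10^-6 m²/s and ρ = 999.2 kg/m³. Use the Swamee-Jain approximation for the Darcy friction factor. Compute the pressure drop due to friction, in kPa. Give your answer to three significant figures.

V = 4Q/(πD²) = 4·0.147/(π·0.473²) = 0.8366 m/s
Re = VD/ν = 0.8366·0.473/1.32×10^-6 = 3.00×10^5 → turbulent
ε/D = 0.060/473 = 1.27×10^-4
Swamee-Jain: f = 0.01569
h_f = f(L/D)V²/(2g) = 0.01569·(2400/0.473)·0.8366²/(2·9.81) = 2.839 m
Δp = ρg·h_f = 999.2·9.81·2.839 = 27.83 kPa

Δp ≈ 27.8 kPa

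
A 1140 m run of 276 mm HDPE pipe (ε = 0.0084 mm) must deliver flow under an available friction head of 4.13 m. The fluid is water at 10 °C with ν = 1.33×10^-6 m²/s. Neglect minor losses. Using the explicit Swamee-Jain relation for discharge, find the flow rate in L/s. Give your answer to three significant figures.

Q ≈ 67.4 L/s

Swamee-Jain (Type II): Q = -0.965·√(gD⁵h_f/L)·ln[ε/(3.7D) + √(3.17ν²L/(gD³h_f))]
√(gD⁵h_f/L) = √(9.81·0.276⁵·4.13/1140) = 0.007544
ε/(3.7D) = 8.23×10^-6; √(3.17ν²L/(gD³h_f)) = 8.66×10^-5
Q = -0.965·0.007544·ln(9.485×10^-5) = 0.06744 m³/s
Check: V = 1.13 m/s, Re = 2.34×10^5, f = 0.01537, h_f = 4.11 m ≈ 4.13 m ✓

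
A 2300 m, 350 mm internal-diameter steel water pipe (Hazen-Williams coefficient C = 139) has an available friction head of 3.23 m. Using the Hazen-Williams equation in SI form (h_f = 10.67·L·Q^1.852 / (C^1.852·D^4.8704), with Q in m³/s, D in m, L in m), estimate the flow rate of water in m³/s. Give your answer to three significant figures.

Q ≈ 0.0706 m³/s

Rearranging: Q = [h_f·C^1.852·D^4.8704 / (10.67·L)]^(1/1.852)
Q = [3.23·139^1.852·0.350^4.8704 / (10.67·2300)]^0.540 = 0.07057 m³/s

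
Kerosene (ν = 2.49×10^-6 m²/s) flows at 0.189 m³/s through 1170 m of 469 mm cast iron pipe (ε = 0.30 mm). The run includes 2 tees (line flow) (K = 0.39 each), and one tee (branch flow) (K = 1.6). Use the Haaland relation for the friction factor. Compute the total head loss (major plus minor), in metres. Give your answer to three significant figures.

V = 4Q/(πD²) = 1.094 m/s; V²/2g = 0.06100 m
Re = 2.06×10^5, ε/D = 6.40×10^-4 → f = 0.01930 (Haaland)
Major: h_f = f(L/D)·V²/2g = 0.01930·2495·0.06100 = 2.937 m
Minor: ΣK = 2.38; h_m = ΣK·V²/2g = 0.1452 m
Total H_L = 2.937 + 0.1452 = 3.082 m

H_L ≈ 3.08 m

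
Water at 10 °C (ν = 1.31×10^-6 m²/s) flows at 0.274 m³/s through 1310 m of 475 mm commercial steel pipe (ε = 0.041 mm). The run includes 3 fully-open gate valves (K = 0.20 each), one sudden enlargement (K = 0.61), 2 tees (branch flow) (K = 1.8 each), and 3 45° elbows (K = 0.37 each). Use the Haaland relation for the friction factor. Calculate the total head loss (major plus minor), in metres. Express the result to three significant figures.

H_L ≈ 5.40 m

V = 4Q/(πD²) = 1.546 m/s; V²/2g = 0.1219 m
Re = 5.61×10^5, ε/D = 8.63×10^-5 → f = 0.01392 (Haaland)
Major: h_f = f(L/D)·V²/2g = 0.01392·2758·0.1219 = 4.677 m
Minor: ΣK = 5.92; h_m = ΣK·V²/2g = 0.7214 m
Total H_L = 4.677 + 0.7214 = 5.398 m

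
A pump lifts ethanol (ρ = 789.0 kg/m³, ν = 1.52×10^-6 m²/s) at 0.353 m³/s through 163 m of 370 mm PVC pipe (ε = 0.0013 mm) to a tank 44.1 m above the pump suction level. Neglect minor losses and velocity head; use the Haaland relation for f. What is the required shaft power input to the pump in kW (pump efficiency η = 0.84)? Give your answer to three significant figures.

V = 4Q/(πD²) = 3.283 m/s; Re = 7.99×10^5; ε/D = 3.51×10^-6; f = 0.01209
h_f = f(L/D)V²/2g = 2.925 m
Total head H = z + h_f = 44.1 + 2.925 = 47.02 m
P_hyd = ρgQH = 789.0·9.81·0.353·47.02 = 128.5 kW
P_shaft = P_hyd/η = 128.5/0.84 = 153.0 kW

P_shaft ≈ 153 kW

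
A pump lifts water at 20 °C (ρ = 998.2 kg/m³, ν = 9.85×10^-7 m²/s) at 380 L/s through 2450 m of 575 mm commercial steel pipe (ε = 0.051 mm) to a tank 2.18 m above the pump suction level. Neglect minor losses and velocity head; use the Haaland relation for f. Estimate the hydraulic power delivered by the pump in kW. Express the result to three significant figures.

V = 4Q/(πD²) = 1.463 m/s; Re = 8.54×10^5; ε/D = 8.87×10^-5; f = 0.01334
h_f = f(L/D)V²/2g = 6.206 m
Total head H = z + h_f = 2.18 + 6.206 = 8.386 m
P_hyd = ρgQH = 998.2·9.81·0.380·8.386 = 31.21 kW

P_hyd ≈ 31.2 kW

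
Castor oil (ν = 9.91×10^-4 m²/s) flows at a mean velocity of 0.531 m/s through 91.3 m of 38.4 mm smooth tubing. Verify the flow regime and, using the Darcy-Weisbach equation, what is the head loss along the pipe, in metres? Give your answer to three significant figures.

Re = VD/ν = 0.531·0.03840/9.91×10^-4 = 20.6 → laminar (Re < 2300)
f = 64/Re = 3.110
h_f = f(L/D)V²/(2g) = 3.110·(91.3/0.03840)·0.531²/(2·9.81) = 106.3 m

h_f ≈ 106 m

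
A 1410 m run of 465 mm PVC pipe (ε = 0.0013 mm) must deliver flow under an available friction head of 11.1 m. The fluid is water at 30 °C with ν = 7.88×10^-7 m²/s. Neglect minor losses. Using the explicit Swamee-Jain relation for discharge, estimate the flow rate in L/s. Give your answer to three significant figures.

Swamee-Jain (Type II): Q = -0.965·√(gD⁵h_f/L)·ln[ε/(3.7D) + √(3.17ν²L/(gD³h_f))]
√(gD⁵h_f/L) = √(9.81·0.465⁵·11.1/1410) = 0.04097
ε/(3.7D) = 7.56×10^-7; √(3.17ν²L/(gD³h_f)) = 1.59×10^-5
Q = -0.965·0.04097·ln(1.668×10^-5) = 0.4350 m³/s
Check: V = 2.56 m/s, Re = 1.51×10^6, f = 0.01093, h_f = 11.1 m ≈ 11.1 m ✓

Q ≈ 435 L/s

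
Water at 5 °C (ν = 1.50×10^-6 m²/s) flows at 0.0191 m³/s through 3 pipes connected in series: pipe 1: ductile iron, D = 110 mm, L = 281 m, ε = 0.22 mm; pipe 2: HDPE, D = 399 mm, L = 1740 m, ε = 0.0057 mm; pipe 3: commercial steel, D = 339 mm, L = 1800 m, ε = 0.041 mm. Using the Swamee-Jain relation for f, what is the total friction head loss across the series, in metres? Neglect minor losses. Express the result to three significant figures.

H ≈ 13.4 m

Pipe 1: V = 2.010 m/s, Re = 1.47×10^5, ε/D = 0.00200, f = 0.02480, h_1 = f(L/D)V²/2g = 13.04 m
Pipe 2: V = 0.1528 m/s, Re = 4.06×10^4, ε/D = 1.43×10^-5, f = 0.02182, h_2 = f(L/D)V²/2g = 0.1132 m
Pipe 3: V = 0.2116 m/s, Re = 4.78×10^4, ε/D = 1.21×10^-4, f = 0.02145, h_3 = f(L/D)V²/2g = 0.2599 m
Series → Q common, losses add: H = Σh = 13.42 m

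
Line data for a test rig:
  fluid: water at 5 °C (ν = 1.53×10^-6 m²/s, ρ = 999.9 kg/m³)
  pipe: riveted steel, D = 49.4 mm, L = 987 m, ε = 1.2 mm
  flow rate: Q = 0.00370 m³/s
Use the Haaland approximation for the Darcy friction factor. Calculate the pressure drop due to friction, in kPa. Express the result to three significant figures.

V = 4Q/(πD²) = 4·0.00370/(π·0.0494²) = 1.930 m/s
Re = VD/ν = 1.930·0.0494/1.53×10^-6 = 6.23×10^4 → turbulent
ε/D = 1.2/49.4 = 0.0243
Haaland: f = 0.05313
h_f = f(L/D)V²/(2g) = 0.05313·(987/0.0494)·1.930²/(2·9.81) = 201.6 m
Δp = ρg·h_f = 999.9·9.81·201.6 = 1978 kPa

Δp ≈ 1980 kPa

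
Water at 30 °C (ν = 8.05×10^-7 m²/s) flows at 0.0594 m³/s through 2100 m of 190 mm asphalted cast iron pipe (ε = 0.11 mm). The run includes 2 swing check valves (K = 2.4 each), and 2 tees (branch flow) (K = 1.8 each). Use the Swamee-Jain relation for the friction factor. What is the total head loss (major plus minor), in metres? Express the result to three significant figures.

V = 4Q/(πD²) = 2.095 m/s; V²/2g = 0.2237 m
Re = 4.94×10^5, ε/D = 5.79×10^-4 → f = 0.01826 (Swamee-Jain)
Major: h_f = f(L/D)·V²/2g = 0.01826·11053·0.2237 = 45.15 m
Minor: ΣK = 8.40; h_m = ΣK·V²/2g = 1.879 m
Total H_L = 45.15 + 1.879 = 47.03 m

H_L ≈ 47.0 m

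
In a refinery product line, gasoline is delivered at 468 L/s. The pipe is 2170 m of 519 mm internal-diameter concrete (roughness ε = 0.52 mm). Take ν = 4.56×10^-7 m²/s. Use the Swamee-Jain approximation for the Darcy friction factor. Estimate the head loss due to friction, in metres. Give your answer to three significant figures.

V = 4Q/(πD²) = 4·0.468/(π·0.519²) = 2.212 m/s
Re = VD/ν = 2.212·0.519/4.56×10^-7 = 2.52×10^6 → turbulent
ε/D = 0.52/519 = 0.00100
Swamee-Jain: f = 0.01982
h_f = f(L/D)V²/(2g) = 0.01982·(2170/0.519)·2.212²/(2·9.81) = 20.67 m

h_f ≈ 20.7 m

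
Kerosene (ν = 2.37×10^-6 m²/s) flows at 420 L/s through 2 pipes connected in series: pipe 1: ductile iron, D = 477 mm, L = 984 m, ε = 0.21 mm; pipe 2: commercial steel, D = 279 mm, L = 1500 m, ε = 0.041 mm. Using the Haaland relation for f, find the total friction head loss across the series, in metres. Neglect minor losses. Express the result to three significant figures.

H ≈ 193 m

Pipe 1: V = 2.350 m/s, Re = 4.73×10^5, ε/D = 4.40×10^-4, f = 0.01723, h_1 = f(L/D)V²/2g = 10.01 m
Pipe 2: V = 6.870 m/s, Re = 8.09×10^5, ε/D = 1.47×10^-4, f = 0.01417, h_2 = f(L/D)V²/2g = 183.3 m
Series → Q common, losses add: H = Σh = 193.3 m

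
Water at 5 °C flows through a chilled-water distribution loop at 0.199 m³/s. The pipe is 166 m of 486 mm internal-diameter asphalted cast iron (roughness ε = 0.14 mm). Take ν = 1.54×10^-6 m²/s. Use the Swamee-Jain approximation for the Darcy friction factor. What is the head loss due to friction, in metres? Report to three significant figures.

h_f ≈ 0.336 m

V = 4Q/(πD²) = 4·0.199/(π·0.486²) = 1.073 m/s
Re = VD/ν = 1.073·0.486/1.54×10^-6 = 3.39×10^5 → turbulent
ε/D = 0.14/486 = 2.88×10^-4
Swamee-Jain: f = 0.01679
h_f = f(L/D)V²/(2g) = 0.01679·(166/0.486)·1.073²/(2·9.81) = 0.3364 m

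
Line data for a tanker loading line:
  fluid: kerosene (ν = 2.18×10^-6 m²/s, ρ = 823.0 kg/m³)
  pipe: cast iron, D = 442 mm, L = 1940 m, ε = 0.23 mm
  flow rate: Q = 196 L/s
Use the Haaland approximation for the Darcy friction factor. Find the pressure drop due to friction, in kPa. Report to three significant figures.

Δp ≈ 54.1 kPa

V = 4Q/(πD²) = 4·0.196/(π·0.442²) = 1.277 m/s
Re = VD/ν = 1.277·0.442/2.18×10^-6 = 2.59×10^5 → turbulent
ε/D = 0.23/442 = 5.20×10^-4
Haaland: f = 0.01837
h_f = f(L/D)V²/(2g) = 0.01837·(1940/0.442)·1.277²/(2·9.81) = 6.706 m
Δp = ρg·h_f = 823.0·9.81·6.706 = 54.14 kPa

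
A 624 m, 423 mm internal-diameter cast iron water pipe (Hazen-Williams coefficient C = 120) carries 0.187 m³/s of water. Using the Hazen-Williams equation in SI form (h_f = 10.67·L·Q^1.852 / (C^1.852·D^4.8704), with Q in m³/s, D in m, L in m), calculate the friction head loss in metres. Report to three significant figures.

h_f ≈ 2.78 m

h_f = 10.67·624·0.187^1.852 / (120^1.852·0.423^4.8704) = 2.780 m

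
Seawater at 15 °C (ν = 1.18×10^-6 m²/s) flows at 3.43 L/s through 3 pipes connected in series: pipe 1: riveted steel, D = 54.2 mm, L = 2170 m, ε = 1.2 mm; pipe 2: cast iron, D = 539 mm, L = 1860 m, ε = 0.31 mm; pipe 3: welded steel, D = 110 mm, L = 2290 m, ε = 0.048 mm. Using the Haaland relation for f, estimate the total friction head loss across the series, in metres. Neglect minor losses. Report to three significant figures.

Pipe 1: V = 1.487 m/s, Re = 6.83×10^4, ε/D = 0.0221, f = 0.05122, h_1 = f(L/D)V²/2g = 231.0 m
Pipe 2: V = 0.01503 m/s, Re = 6870, ε/D = 5.75×10^-4, f = 0.03492, h_2 = f(L/D)V²/2g = 0.001388 m
Pipe 3: V = 0.3609 m/s, Re = 3.36×10^4, ε/D = 4.36×10^-4, f = 0.02376, h_3 = f(L/D)V²/2g = 3.284 m
Series → Q common, losses add: H = Σh = 234.3 m

H ≈ 234 m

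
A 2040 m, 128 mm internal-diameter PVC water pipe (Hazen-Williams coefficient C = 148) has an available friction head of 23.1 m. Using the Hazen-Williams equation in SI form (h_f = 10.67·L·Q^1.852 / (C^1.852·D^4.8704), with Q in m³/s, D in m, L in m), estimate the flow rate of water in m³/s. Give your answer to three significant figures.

Q ≈ 0.0165 m³/s

Rearranging: Q = [h_f·C^1.852·D^4.8704 / (10.67·L)]^(1/1.852)
Q = [23.1·148^1.852·0.128^4.8704 / (10.67·2040)]^0.540 = 0.01646 m³/s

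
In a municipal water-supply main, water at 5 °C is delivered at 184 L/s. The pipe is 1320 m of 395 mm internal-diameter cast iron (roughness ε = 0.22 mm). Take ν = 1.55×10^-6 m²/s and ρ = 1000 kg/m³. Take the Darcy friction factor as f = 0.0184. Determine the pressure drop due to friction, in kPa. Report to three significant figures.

V = 4Q/(πD²) = 4·0.184/(π·0.395²) = 1.502 m/s
h_f = f(L/D)V²/(2g) = 0.01840·(1320/0.395)·1.502²/(2·9.81) = 7.066 m
Δp = ρg·h_f = 1000·9.81·7.066 = 69.32 kPa

Δp ≈ 69.3 kPa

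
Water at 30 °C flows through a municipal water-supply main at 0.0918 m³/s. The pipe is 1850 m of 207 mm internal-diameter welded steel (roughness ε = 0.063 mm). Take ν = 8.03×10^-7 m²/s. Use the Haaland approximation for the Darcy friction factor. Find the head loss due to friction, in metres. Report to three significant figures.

V = 4Q/(πD²) = 4·0.0918/(π·0.207²) = 2.728 m/s
Re = VD/ν = 2.728·0.207/8.03×10^-7 = 7.03×10^5 → turbulent
ε/D = 0.063/207 = 3.04×10^-4
Haaland: f = 0.01588
h_f = f(L/D)V²/(2g) = 0.01588·(1850/0.207)·2.728²/(2·9.81) = 53.83 m

h_f ≈ 53.8 m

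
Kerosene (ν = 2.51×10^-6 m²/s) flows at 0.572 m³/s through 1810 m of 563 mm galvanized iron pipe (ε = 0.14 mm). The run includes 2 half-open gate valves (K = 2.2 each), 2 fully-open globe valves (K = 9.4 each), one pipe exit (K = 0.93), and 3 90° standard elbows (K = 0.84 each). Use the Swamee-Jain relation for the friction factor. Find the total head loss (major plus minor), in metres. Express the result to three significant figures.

V = 4Q/(πD²) = 2.298 m/s; V²/2g = 0.2691 m
Re = 5.15×10^5, ε/D = 2.49×10^-4 → f = 0.01591 (Swamee-Jain)
Major: h_f = f(L/D)·V²/2g = 0.01591·3215·0.2691 = 13.76 m
Minor: ΣK = 26.7; h_m = ΣK·V²/2g = 7.171 m
Total H_L = 13.76 + 7.171 = 20.94 m

H_L ≈ 20.9 m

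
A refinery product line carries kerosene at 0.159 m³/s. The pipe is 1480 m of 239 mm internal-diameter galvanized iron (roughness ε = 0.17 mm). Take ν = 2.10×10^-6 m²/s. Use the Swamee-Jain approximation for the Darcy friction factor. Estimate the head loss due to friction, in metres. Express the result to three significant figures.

h_f ≈ 75.9 m

V = 4Q/(πD²) = 4·0.159/(π·0.239²) = 3.544 m/s
Re = VD/ν = 3.544·0.239/2.10×10^-6 = 4.03×10^5 → turbulent
ε/D = 0.17/239 = 7.11×10^-4
Swamee-Jain: f = 0.01916
h_f = f(L/D)V²/(2g) = 0.01916·(1480/0.239)·3.544²/(2·9.81) = 75.94 m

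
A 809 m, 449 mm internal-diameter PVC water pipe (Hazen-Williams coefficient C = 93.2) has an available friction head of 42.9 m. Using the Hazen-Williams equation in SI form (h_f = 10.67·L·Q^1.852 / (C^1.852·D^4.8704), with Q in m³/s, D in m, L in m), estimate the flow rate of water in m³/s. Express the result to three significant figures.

Rearranging: Q = [h_f·C^1.852·D^4.8704 / (10.67·L)]^(1/1.852)
Q = [42.9·93.2^1.852·0.449^4.8704 / (10.67·809)]^0.540 = 0.6472 m³/s

Q ≈ 0.647 m³/s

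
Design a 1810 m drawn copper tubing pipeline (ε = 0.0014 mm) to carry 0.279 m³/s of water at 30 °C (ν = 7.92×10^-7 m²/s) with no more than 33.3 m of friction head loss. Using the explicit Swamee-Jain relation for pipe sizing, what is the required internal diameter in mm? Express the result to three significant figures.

Swamee-Jain (Type III): D = 0.66·[ε^1.25·(LQ²/(gh_f))^4.75 + ν·Q^9.4·(L/(gh_f))^5.2]^0.04
LQ²/(gh_f) = 0.4313; L/(gh_f) = 5.541
Term 1 = ε^1.25·(…)^4.75 = 8.87×10^-10; Term 2 = ν·Q^9.4·(…)^5.2 = 3.58×10^-8
D = 0.66·(8.87×10^-10 + 3.58×10^-8)^0.04 = 0.3328 m = 333 mm
Check: V = 3.21 m/s, Re = 1.35×10^6, f = 0.01117, h_f = 31.9 m ≈ 33.3 m ✓

D ≈ 333 mm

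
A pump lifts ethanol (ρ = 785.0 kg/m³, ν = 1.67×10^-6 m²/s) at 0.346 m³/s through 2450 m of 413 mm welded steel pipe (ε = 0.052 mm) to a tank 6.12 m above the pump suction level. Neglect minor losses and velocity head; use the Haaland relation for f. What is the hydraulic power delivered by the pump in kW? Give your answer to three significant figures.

V = 4Q/(πD²) = 2.583 m/s; Re = 6.39×10^5; ε/D = 1.26×10^-4; f = 0.01420
h_f = f(L/D)V²/2g = 28.64 m
Total head H = z + h_f = 6.12 + 28.64 = 34.76 m
P_hyd = ρgQH = 785.0·9.81·0.346·34.76 = 92.62 kW

P_hyd ≈ 92.6 kW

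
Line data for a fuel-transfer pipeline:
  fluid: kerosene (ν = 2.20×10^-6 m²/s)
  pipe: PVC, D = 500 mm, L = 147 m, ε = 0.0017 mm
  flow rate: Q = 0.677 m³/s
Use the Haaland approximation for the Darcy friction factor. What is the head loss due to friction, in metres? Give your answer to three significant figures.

V = 4Q/(πD²) = 4·0.677/(π·0.500²) = 3.448 m/s
Re = VD/ν = 3.448·0.500/2.20×10^-6 = 7.84×10^5 → turbulent
ε/D = 0.0017/500 = 3.40×10^-6
Haaland: f = 0.01212
h_f = f(L/D)V²/(2g) = 0.01212·(147/0.500)·3.448²/(2·9.81) = 2.160 m

h_f ≈ 2.16 m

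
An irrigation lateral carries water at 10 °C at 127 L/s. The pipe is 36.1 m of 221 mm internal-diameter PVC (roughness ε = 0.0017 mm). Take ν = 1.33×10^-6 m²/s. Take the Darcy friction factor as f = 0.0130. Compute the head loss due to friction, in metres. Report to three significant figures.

V = 4Q/(πD²) = 4·0.127/(π·0.221²) = 3.311 m/s
h_f = f(L/D)V²/(2g) = 0.01300·(36.1/0.221)·3.311²/(2·9.81) = 1.186 m

h_f ≈ 1.19 m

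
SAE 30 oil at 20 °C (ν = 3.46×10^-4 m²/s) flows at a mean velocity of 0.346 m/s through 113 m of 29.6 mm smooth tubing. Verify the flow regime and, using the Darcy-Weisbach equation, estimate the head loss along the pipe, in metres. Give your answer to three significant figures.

Re = VD/ν = 0.346·0.02960/3.46×10^-4 = 29.6 → laminar (Re < 2300)
f = 64/Re = 2.162
h_f = f(L/D)V²/(2g) = 2.162·(113/0.02960)·0.346²/(2·9.81) = 50.36 m

h_f ≈ 50.4 m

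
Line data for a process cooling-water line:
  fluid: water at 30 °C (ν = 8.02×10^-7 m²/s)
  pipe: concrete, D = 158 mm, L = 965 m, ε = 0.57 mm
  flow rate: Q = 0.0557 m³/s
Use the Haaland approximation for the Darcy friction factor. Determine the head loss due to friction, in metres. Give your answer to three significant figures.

h_f ≈ 69.9 m

V = 4Q/(πD²) = 4·0.0557/(π·0.158²) = 2.841 m/s
Re = VD/ν = 2.841·0.158/8.02×10^-7 = 5.60×10^5 → turbulent
ε/D = 0.57/158 = 0.00361
Haaland: f = 0.02782
h_f = f(L/D)V²/(2g) = 0.02782·(965/0.158)·2.841²/(2·9.81) = 69.90 m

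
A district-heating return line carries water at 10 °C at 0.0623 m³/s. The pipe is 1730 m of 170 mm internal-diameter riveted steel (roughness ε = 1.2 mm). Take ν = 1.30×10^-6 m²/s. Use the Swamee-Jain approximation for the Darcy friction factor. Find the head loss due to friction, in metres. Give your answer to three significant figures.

h_f ≈ 133 m

V = 4Q/(πD²) = 4·0.0623/(π·0.170²) = 2.745 m/s
Re = VD/ν = 2.745·0.170/1.30×10^-6 = 3.59×10^5 → turbulent
ε/D = 1.2/170 = 0.00706
Swamee-Jain: f = 0.03413
h_f = f(L/D)V²/(2g) = 0.03413·(1730/0.170)·2.745²/(2·9.81) = 133.4 m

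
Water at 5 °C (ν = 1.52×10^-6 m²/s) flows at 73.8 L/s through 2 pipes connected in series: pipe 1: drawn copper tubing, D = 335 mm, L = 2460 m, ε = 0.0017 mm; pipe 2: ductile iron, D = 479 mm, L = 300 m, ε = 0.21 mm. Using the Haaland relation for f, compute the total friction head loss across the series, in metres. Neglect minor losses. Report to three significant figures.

H ≈ 4.24 m

Pipe 1: V = 0.8373 m/s, Re = 1.85×10^5, ε/D = 5.07×10^-6, f = 0.01577, h_1 = f(L/D)V²/2g = 4.138 m
Pipe 2: V = 0.4095 m/s, Re = 1.29×10^5, ε/D = 4.38×10^-4, f = 0.01918, h_2 = f(L/D)V²/2g = 0.1027 m
Series → Q common, losses add: H = Σh = 4.241 m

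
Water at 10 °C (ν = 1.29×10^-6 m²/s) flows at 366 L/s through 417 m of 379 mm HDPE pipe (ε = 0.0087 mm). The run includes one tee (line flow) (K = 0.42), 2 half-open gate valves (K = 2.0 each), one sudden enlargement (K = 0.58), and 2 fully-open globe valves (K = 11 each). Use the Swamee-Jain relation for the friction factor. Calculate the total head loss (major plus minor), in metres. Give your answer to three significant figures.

V = 4Q/(πD²) = 3.244 m/s; V²/2g = 0.5364 m
Re = 9.53×10^5, ε/D = 2.30×10^-5 → f = 0.01223 (Swamee-Jain)
Major: h_f = f(L/D)·V²/2g = 0.01223·1100·0.5364 = 7.216 m
Minor: ΣK = 27.0; h_m = ΣK·V²/2g = 14.48 m
Total H_L = 7.216 + 14.48 = 21.70 m

H_L ≈ 21.7 m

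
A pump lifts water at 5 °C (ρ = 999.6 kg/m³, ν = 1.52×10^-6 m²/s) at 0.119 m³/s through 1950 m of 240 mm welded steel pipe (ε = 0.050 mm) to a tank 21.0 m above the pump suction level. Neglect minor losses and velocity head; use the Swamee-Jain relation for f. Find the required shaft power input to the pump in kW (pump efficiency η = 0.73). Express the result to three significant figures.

V = 4Q/(πD²) = 2.630 m/s; Re = 4.15×10^5; ε/D = 2.08×10^-4; f = 0.01585
h_f = f(L/D)V²/2g = 45.41 m
Total head H = z + h_f = 21.0 + 45.41 = 66.41 m
P_hyd = ρgQH = 999.6·9.81·0.119·66.41 = 77.49 kW
P_shaft = P_hyd/η = 77.49/0.73 = 106.2 kW

P_shaft ≈ 106 kW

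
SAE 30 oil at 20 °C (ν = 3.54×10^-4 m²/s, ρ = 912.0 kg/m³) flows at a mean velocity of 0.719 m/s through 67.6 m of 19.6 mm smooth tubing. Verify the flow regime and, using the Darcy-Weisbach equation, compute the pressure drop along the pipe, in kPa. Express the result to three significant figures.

Δp ≈ 1310 kPa

Re = VD/ν = 0.719·0.01960/3.54×10^-4 = 39.8 → laminar (Re < 2300)
f = 64/Re = 1.608
h_f = f(L/D)V²/(2g) = 1.608·(67.6/0.01960)·0.719²/(2·9.81) = 146.1 m
Δp = ρg·h_f = 912.0·9.81·146.1 = 1307 kPa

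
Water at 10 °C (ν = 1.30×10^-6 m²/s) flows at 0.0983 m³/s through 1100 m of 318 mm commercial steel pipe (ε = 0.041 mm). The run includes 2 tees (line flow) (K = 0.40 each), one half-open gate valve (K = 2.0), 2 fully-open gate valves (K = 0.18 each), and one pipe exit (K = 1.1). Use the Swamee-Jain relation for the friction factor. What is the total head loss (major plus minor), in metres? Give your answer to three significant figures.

H_L ≈ 4.57 m

V = 4Q/(πD²) = 1.238 m/s; V²/2g = 0.07808 m
Re = 3.03×10^5, ε/D = 1.29×10^-4 → f = 0.01569 (Swamee-Jain)
Major: h_f = f(L/D)·V²/2g = 0.01569·3459·0.07808 = 4.237 m
Minor: ΣK = 4.26; h_m = ΣK·V²/2g = 0.3326 m
Total H_L = 4.237 + 0.3326 = 4.569 m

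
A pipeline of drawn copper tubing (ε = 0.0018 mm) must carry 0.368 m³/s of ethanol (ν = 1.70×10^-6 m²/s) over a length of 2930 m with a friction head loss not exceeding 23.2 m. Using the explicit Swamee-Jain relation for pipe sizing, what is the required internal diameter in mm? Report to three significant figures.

D ≈ 453 mm

Swamee-Jain (Type III): D = 0.66·[ε^1.25·(LQ²/(gh_f))^4.75 + ν·Q^9.4·(L/(gh_f))^5.2]^0.04
LQ²/(gh_f) = 1.743; L/(gh_f) = 12.87
Term 1 = ε^1.25·(…)^4.75 = 9.24×10^-7; Term 2 = ν·Q^9.4·(…)^5.2 = 8.32×10^-5
D = 0.66·(9.24×10^-7 + 8.32×10^-5)^0.04 = 0.4535 m = 453 mm
Check: V = 2.28 m/s, Re = 6.08×10^5, f = 0.01272, h_f = 21.7 m ≈ 23.2 m ✓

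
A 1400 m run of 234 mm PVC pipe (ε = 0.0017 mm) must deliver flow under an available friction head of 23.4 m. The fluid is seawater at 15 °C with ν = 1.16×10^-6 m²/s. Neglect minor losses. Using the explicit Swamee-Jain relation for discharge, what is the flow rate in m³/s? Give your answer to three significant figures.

Swamee-Jain (Type II): Q = -0.965·√(gD⁵h_f/L)·ln[ε/(3.7D) + √(3.17ν²L/(gD³h_f))]
√(gD⁵h_f/L) = √(9.81·0.234⁵·23.4/1400) = 0.01073
ε/(3.7D) = 1.96×10^-6; √(3.17ν²L/(gD³h_f)) = 4.51×10^-5
Q = -0.965·0.01073·ln(4.702×10^-5) = 0.1031 m³/s
Check: V = 2.40 m/s, Re = 4.84×10^5, f = 0.01328, h_f = 23.3 m ≈ 23.4 m ✓

Q ≈ 0.103 m³/s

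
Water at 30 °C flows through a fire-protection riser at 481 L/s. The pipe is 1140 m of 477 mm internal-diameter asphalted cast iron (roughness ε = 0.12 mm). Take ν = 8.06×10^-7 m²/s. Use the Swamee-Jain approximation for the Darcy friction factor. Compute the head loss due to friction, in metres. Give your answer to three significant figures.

V = 4Q/(πD²) = 4·0.481/(π·0.477²) = 2.692 m/s
Re = VD/ν = 2.692·0.477/8.06×10^-7 = 1.59×10^6 → turbulent
ε/D = 0.12/477 = 2.52×10^-4
Swamee-Jain: f = 0.01501
h_f = f(L/D)V²/(2g) = 0.01501·(1140/0.477)·2.692²/(2·9.81) = 13.25 m

h_f ≈ 13.2 m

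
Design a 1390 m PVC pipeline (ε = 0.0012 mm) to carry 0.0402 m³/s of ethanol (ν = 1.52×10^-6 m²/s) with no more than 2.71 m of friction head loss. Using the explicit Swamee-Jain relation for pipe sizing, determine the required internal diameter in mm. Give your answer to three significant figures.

D ≈ 263 mm

Swamee-Jain (Type III): D = 0.66·[ε^1.25·(LQ²/(gh_f))^4.75 + ν·Q^9.4·(L/(gh_f))^5.2]^0.04
LQ²/(gh_f) = 0.08449; L/(gh_f) = 52.28
Term 1 = ε^1.25·(…)^4.75 = 3.17×10^-13; Term 2 = ν·Q^9.4·(…)^5.2 = 9.93×10^-11
D = 0.66·(3.17×10^-13 + 9.93×10^-11)^0.04 = 0.2627 m = 263 mm
Check: V = 0.742 m/s, Re = 1.28×10^5, f = 0.01700, h_f = 2.52 m ≈ 2.71 m ✓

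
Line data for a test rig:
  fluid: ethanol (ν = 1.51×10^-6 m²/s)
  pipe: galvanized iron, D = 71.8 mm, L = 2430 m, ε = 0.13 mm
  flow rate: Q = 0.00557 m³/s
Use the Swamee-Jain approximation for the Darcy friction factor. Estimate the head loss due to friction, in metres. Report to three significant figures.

h_f ≈ 83.7 m

V = 4Q/(πD²) = 4·0.00557/(π·0.0718²) = 1.376 m/s
Re = VD/ν = 1.376·0.0718/1.51×10^-6 = 6.54×10^4 → turbulent
ε/D = 0.13/71.8 = 0.00181
Swamee-Jain: f = 0.02565
h_f = f(L/D)V²/(2g) = 0.02565·(2430/0.0718)·1.376²/(2·9.81) = 83.74 m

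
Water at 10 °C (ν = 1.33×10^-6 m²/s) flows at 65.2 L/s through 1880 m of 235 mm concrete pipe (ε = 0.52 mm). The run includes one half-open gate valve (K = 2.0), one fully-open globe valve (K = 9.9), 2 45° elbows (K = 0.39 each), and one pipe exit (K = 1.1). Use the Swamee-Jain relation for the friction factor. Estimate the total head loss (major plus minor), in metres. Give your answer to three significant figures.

V = 4Q/(πD²) = 1.503 m/s; V²/2g = 0.1152 m
Re = 2.66×10^5, ε/D = 0.00221 → f = 0.02485 (Swamee-Jain)
Major: h_f = f(L/D)·V²/2g = 0.02485·8000·0.1152 = 22.90 m
Minor: ΣK = 13.8; h_m = ΣK·V²/2g = 1.587 m
Total H_L = 22.90 + 1.587 = 24.48 m

H_L ≈ 24.5 m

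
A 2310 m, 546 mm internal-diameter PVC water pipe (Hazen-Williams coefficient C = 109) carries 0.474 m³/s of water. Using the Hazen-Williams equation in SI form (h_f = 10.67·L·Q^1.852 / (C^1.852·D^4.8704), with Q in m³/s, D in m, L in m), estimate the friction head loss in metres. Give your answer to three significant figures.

h_f = 10.67·2310·0.474^1.852 / (109^1.852·0.546^4.8704) = 19.86 m

h_f ≈ 19.9 m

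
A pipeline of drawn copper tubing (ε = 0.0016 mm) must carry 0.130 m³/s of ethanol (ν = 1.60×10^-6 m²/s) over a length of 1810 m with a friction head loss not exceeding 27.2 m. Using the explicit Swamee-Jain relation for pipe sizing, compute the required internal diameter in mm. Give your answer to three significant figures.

Swamee-Jain (Type III): D = 0.66·[ε^1.25·(LQ²/(gh_f))^4.75 + ν·Q^9.4·(L/(gh_f))^5.2]^0.04
LQ²/(gh_f) = 0.1146; L/(gh_f) = 6.783
Term 1 = ε^1.25·(…)^4.75 = 1.94×10^-12; Term 2 = ν·Q^9.4·(…)^5.2 = 1.58×10^-10
D = 0.66·(1.94×10^-12 + 1.58×10^-10)^0.04 = 0.2677 m = 268 mm
Check: V = 2.31 m/s, Re = 3.86×10^5, f = 0.01380, h_f = 25.4 m ≈ 27.2 m ✓

D ≈ 268 mm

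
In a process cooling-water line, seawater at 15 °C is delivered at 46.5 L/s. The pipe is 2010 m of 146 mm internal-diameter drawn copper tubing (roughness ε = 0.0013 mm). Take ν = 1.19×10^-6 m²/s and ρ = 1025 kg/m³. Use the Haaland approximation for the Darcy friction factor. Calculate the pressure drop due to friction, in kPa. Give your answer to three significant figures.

Δp ≈ 767 kPa

V = 4Q/(πD²) = 4·0.0465/(π·0.146²) = 2.778 m/s
Re = VD/ν = 2.778·0.146/1.19×10^-6 = 3.41×10^5 → turbulent
ε/D = 0.0013/146 = 8.90×10^-6
Haaland: f = 0.01408
h_f = f(L/D)V²/(2g) = 0.01408·(2010/0.146)·2.778²/(2·9.81) = 76.24 m
Δp = ρg·h_f = 1025·9.81·76.24 = 766.6 kPa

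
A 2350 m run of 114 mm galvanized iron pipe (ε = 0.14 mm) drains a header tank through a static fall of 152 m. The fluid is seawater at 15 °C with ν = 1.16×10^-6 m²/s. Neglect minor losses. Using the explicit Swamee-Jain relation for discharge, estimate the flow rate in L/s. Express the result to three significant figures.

Q ≈ 26.4 L/s

Swamee-Jain (Type II): Q = -0.965·√(gD⁵h_f/L)·ln[ε/(3.7D) + √(3.17ν²L/(gD³h_f))]
√(gD⁵h_f/L) = √(9.81·0.114⁵·152/2350) = 0.003495
ε/(3.7D) = 3.32×10^-4; √(3.17ν²L/(gD³h_f)) = 6.74×10^-5
Q = -0.965·0.003495·ln(3.993×10^-4) = 0.02640 m³/s
Check: V = 2.59 m/s, Re = 2.54×10^5, f = 0.02179, h_f = 153 m ≈ 152 m ✓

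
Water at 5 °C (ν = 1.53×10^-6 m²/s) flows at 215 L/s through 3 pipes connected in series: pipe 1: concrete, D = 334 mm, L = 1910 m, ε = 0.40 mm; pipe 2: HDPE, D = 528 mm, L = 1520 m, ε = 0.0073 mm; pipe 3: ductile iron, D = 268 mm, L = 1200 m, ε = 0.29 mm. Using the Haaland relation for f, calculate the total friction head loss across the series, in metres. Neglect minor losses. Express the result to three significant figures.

H ≈ 107 m

Pipe 1: V = 2.454 m/s, Re = 5.36×10^5, ε/D = 0.00120, f = 0.02100, h_1 = f(L/D)V²/2g = 36.85 m
Pipe 2: V = 0.9819 m/s, Re = 3.39×10^5, ε/D = 1.38×10^-5, f = 0.01414, h_2 = f(L/D)V²/2g = 2.001 m
Pipe 3: V = 3.811 m/s, Re = 6.68×10^5, ε/D = 0.00108, f = 0.02043, h_3 = f(L/D)V²/2g = 67.73 m
Series → Q common, losses add: H = Σh = 106.6 m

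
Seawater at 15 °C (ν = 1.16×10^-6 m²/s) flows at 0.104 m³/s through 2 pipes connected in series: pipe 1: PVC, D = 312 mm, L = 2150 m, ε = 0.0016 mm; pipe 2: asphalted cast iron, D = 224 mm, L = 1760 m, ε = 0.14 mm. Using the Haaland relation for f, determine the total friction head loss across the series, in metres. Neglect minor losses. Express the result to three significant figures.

Pipe 1: V = 1.360 m/s, Re = 3.66×10^5, ε/D = 5.13×10^-6, f = 0.01387, h_1 = f(L/D)V²/2g = 9.014 m
Pipe 2: V = 2.639 m/s, Re = 5.10×10^5, ε/D = 6.25×10^-4, f = 0.01832, h_2 = f(L/D)V²/2g = 51.08 m
Series → Q common, losses add: H = Σh = 60.10 m

H ≈ 60.1 m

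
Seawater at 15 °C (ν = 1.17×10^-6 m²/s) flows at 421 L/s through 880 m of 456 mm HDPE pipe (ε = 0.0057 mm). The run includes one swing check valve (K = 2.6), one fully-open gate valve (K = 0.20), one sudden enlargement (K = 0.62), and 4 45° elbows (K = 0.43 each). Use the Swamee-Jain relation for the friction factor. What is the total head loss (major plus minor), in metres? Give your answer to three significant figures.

H_L ≈ 9.52 m

V = 4Q/(πD²) = 2.578 m/s; V²/2g = 0.3387 m
Re = 1.00×10^6, ε/D = 1.25×10^-5 → f = 0.01190 (Swamee-Jain)
Major: h_f = f(L/D)·V²/2g = 0.01190·1930·0.3387 = 7.781 m
Minor: ΣK = 5.14; h_m = ΣK·V²/2g = 1.741 m
Total H_L = 7.781 + 1.741 = 9.522 m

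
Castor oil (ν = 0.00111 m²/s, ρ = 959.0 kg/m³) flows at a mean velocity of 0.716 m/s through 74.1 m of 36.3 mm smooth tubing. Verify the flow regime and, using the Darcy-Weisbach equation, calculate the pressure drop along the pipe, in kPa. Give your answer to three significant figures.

Δp ≈ 1370 kPa

Re = VD/ν = 0.716·0.03630/0.00111 = 23.4 → laminar (Re < 2300)
f = 64/Re = 2.733
h_f = f(L/D)V²/(2g) = 2.733·(74.1/0.03630)·0.716²/(2·9.81) = 145.8 m
Δp = ρg·h_f = 959.0·9.81·145.8 = 1372 kPa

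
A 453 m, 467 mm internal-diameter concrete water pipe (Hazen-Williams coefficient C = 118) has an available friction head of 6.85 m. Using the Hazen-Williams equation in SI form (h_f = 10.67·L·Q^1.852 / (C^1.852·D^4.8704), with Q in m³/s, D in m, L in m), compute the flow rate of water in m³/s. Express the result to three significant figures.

Q ≈ 0.461 m³/s

Rearranging: Q = [h_f·C^1.852·D^4.8704 / (10.67·L)]^(1/1.852)
Q = [6.85·118^1.852·0.467^4.8704 / (10.67·453)]^0.540 = 0.4615 m³/s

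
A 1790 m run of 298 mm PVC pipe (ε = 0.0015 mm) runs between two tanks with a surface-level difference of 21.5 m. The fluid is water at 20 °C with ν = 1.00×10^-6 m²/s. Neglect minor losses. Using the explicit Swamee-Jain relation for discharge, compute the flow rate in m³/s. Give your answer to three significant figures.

Swamee-Jain (Type II): Q = -0.965·√(gD⁵h_f/L)·ln[ε/(3.7D) + √(3.17ν²L/(gD³h_f))]
√(gD⁵h_f/L) = √(9.81·0.298⁵·21.5/1790) = 0.01664
ε/(3.7D) = 1.36×10^-6; √(3.17ν²L/(gD³h_f)) = 3.19×10^-5
Q = -0.965·0.01664·ln(3.324×10^-5) = 0.1656 m³/s
Check: V = 2.37 m/s, Re = 7.07×10^5, f = 0.01242, h_f = 21.4 m ≈ 21.5 m ✓

Q ≈ 0.166 m³/s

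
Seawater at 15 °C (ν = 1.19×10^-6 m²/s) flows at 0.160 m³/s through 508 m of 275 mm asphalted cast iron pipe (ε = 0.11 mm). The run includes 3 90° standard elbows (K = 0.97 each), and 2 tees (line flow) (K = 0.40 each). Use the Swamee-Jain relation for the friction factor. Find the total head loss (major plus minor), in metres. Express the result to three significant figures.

V = 4Q/(πD²) = 2.694 m/s; V²/2g = 0.3699 m
Re = 6.23×10^5, ε/D = 4.00×10^-4 → f = 0.01692 (Swamee-Jain)
Major: h_f = f(L/D)·V²/2g = 0.01692·1847·0.3699 = 11.56 m
Minor: ΣK = 3.71; h_m = ΣK·V²/2g = 1.372 m
Total H_L = 11.56 + 1.372 = 12.93 m

H_L ≈ 12.9 m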